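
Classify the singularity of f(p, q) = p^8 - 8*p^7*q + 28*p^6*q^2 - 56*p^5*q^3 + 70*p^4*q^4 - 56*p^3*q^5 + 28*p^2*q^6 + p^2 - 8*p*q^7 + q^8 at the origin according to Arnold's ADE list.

The Hessian of f at 0 has rank 1. Corank 1: A-series; mu = 7 gives A_7.

A_7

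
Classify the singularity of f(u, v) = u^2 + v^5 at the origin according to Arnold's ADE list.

A4

The Hessian of f at 0 has rank 1. Corank 1: A-series; mu = 4 gives A_4.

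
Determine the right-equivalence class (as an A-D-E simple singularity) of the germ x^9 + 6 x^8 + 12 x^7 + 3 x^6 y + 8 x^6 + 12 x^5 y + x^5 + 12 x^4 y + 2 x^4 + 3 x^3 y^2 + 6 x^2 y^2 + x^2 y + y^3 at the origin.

The Hessian of f at 0 is [[0, 0], [0, 0]] with rank 0, so corank 2. A Groebner basis of the Jacobian ideal J(f) in C{x,y} is {y^3, x^2 + 3*y^2, x*y}; counting standard monomials gives mu = 4. Corank 2; j^3 = y*(x^2 + y^2) splits into three distinct lines over C (the quadratic factor has nonzero discriminant), so D_4.

D_4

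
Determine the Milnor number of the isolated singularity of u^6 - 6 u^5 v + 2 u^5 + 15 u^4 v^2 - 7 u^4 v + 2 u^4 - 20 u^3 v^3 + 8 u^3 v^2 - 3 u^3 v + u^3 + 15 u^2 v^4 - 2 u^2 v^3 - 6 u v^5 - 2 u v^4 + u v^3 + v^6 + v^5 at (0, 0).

The Hessian of f at 0 has rank 0. Corank 2; j^3 = u^3 is a perfect cube, so E-series; the 4-jet and mu = 7 give E_7.

7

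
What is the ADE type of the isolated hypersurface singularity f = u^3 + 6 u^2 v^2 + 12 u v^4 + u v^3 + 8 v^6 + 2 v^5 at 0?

E7

The Hessian of f at 0 has rank 0. Corank 2; j^3 = u^3 is a perfect cube, so E-series; the 4-jet and mu = 7 give E_7.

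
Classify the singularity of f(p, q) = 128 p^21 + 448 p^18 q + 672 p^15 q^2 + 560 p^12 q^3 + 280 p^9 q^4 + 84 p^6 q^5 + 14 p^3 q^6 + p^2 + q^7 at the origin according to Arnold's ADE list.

The Hessian of f at 0 is [[2, 0], [0, 0]] with rank 1, so corank 1. A Groebner basis of the Jacobian ideal J(f) in C{p,q} is {q^6, p}; counting standard monomials gives mu = 6. Corank 1: A-series; mu = 6 gives A_6.

A_6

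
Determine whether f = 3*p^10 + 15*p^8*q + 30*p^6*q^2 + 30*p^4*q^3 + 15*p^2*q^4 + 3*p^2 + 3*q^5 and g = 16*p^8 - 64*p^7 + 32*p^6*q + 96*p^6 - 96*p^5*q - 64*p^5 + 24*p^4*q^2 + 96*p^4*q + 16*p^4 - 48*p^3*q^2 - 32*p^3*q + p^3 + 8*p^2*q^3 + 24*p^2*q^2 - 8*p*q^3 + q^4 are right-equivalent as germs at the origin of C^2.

No.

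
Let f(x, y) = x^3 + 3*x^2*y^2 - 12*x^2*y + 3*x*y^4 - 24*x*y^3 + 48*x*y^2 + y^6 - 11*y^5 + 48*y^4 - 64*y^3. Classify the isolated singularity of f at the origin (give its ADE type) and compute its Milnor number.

The Hessian of f at 0 has rank 0. Corank 2; j^3 = (x - 4*y)^3 is a perfect cube, so E-series; the 5-jet and mu = 8 give E_8.

Type E8, Milnor number mu = 8.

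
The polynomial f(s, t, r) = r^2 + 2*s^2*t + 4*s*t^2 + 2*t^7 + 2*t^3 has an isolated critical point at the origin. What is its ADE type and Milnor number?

Type D_{8}, Milnor number mu = 8.

The Hessian of f at 0 is [[0, 0, 0], [0, 0, 0], [0, 0, 2]] with rank 1, so corank 2. A Groebner basis of the Jacobian ideal J(f) in C{s,t,r} is {s^2/7 + t^6 - t^2/7, s^3 + t^3, s*t + t^2, r}; counting standard monomials gives mu = 8. Corank 2; j^3 = 2*t*(s + t)^2 has shape L^2 M (L != M), so D-series; mu = 8 gives D_8.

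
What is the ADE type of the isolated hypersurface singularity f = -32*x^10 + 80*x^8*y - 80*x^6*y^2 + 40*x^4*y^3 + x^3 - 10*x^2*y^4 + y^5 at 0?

E8

The Hessian of f at 0 has rank 0. Corank 2; j^3 = x^3 is a perfect cube, so E-series; the 5-jet and mu = 8 give E_8.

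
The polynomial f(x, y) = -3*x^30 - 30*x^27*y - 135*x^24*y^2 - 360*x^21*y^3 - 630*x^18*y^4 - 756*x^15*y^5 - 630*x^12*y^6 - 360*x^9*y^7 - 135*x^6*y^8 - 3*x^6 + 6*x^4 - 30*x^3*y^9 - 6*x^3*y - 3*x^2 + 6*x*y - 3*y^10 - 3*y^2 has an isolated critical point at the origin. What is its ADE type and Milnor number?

The Hessian of f at 0 is [[-6, 6], [6, -6]] with rank 1, so corank 1. A Groebner basis of the Jacobian ideal J(f) in C{x,y} is {-4*x*y^2 + x + y^5 + 3*y^3 - y, x^2/2 + x*y^3 - 3*x*y/2 - y^4/2 + y^2, x^3 - x + y, x^2*y - x*y^2 - x/3 + y^3/3 + y/3}; counting standard monomials gives mu = 9. Corank 1: A-series; mu = 9 gives A_9.

Type A_9, Milnor number mu = 9.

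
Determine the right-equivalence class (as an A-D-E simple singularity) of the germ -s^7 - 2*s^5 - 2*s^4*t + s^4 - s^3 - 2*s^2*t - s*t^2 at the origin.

The Hessian of f at 0 is [[0, 0], [0, 0]] with rank 0, so corank 2. A Groebner basis of the Jacobian ideal J(f) in C{s,t} is {s*t^2 - s*t/4 - t^2/4, s*t/4 + t^3 + t^2/4, s^2 + s*t}; counting standard monomials gives mu = 5. Corank 2; j^3 = -s*(s + t)^2 has shape L^2 M (L != M), so D-series; mu = 5 gives D_5.

D5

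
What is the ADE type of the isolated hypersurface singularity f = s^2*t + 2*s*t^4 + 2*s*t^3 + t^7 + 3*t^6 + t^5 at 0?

D_7

The Hessian of f at 0 is [[0, 0], [0, 0]] with rank 0, so corank 2. A Groebner basis of the Jacobian ideal J(f) in C{s,t} is {s*t + t^4 + t^3, s^3, s^2*t + s^2/4 + s*t/4 + t^3/4, -s^2/4 + s*t^2 - 5*s*t/4 - 5*t^3/4}; counting standard monomials gives mu = 7. Corank 2; j^3 = s^2*t has shape L^2 M (L != M), so D-series; mu = 7 gives D_7.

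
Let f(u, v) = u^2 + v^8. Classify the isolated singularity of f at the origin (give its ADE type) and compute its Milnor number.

Type A_{7}, Milnor number mu = 7.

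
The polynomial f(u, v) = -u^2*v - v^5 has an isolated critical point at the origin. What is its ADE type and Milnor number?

Type D6, Milnor number mu = 6.

The Hessian of f at 0 has rank 0. Corank 2; j^3 = -u^2*v has shape L^2 M (L != M), so D-series; mu = 6 gives D_6.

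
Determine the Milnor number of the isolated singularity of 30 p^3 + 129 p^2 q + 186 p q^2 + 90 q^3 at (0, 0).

4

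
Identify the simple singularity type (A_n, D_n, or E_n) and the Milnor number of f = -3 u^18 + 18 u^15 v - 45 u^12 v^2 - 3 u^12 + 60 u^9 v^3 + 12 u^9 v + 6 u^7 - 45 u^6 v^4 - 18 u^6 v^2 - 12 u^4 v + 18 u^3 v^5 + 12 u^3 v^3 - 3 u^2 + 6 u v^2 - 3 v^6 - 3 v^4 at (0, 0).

Type A5, Milnor number mu = 5.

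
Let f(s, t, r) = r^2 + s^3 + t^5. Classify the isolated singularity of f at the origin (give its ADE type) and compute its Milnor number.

Type E_{8}, Milnor number mu = 8.

The Hessian of f at 0 is [[0, 0, 0], [0, 0, 0], [0, 0, 2]] with rank 1, so corank 2. A Groebner basis of the Jacobian ideal J(f) in C{s,t,r} is {t^4, s^2, r}; counting standard monomials gives mu = 8. Corank 2; j^3 = s^3 is a perfect cube, so E-series; the 5-jet and mu = 8 give E_8.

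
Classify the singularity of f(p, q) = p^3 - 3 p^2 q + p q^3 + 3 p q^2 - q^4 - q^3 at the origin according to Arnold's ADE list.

The Hessian of f at 0 has rank 0. Corank 2; j^3 = (p - q)^3 is a perfect cube, so E-series; the 4-jet and mu = 7 give E_7.

E_7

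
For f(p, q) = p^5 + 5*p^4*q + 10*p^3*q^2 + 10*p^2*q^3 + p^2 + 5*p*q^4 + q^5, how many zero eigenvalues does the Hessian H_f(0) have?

The Hessian at 0 is [[2, 0], [0, 0]] of rank 1; hence corank 1.

1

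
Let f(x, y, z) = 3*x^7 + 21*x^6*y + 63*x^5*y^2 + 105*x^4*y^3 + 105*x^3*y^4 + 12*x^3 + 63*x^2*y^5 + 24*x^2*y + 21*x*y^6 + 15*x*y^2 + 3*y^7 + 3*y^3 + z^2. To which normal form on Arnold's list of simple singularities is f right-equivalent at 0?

D8

The Hessian of f at 0 is [[0, 0, 0], [0, 0, 0], [0, 0, 2]] with rank 1, so corank 2. A Groebner basis of the Jacobian ideal J(f) in C{x,y,z} is {-128*x*y/7 + y^6 - 64*y^2/7, x*y^2 + y^3/2, x^2 + 3*x*y/2 + y^2/2, z}; counting standard monomials gives mu = 8. Corank 2; j^3 = 3*(x + y)*(2*x + y)^2 has shape L^2 M (L != M), so D-series; mu = 8 gives D_8.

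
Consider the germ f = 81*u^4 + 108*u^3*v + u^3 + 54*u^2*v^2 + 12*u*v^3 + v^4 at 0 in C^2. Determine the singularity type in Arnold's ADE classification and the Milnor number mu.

The Hessian of f at 0 is [[0, 0], [0, 0]] with rank 0, so corank 2. A Groebner basis of the Jacobian ideal J(f) in C{u,v} is {v^4, u*v^2 + v^3/9, u^2}; counting standard monomials gives mu = 6. Corank 2; j^3 = u^3 is a perfect cube, so E-series; the 4-jet and mu = 6 give E_6.

Type E6, Milnor number mu = 6.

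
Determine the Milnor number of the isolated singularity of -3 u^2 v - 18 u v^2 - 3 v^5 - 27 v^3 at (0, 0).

6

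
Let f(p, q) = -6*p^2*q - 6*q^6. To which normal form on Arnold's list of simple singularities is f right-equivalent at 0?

D_{7}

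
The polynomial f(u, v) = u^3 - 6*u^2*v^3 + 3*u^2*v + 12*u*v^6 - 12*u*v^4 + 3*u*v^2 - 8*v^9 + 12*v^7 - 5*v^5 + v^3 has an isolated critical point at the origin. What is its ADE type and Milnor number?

Type E_{8}, Milnor number mu = 8.

The Hessian of f at 0 is [[0, 0], [0, 0]] with rank 0, so corank 2. A Groebner basis of the Jacobian ideal J(f) in C{u,v} is {-u^2/4 + u*v^3 - u*v/2 - v^2/4, v^4, u^3 - 3*u*v^2 - 2*v^3, u^2*v + 2*u*v^2 + v^3}; counting standard monomials gives mu = 8. Corank 2; j^3 = (u + v)^3 is a perfect cube, so E-series; the 5-jet and mu = 8 give E_8.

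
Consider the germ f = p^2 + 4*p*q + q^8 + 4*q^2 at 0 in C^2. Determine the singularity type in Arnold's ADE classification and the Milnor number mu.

The Hessian of f at 0 has rank 1. Corank 1: A-series; mu = 7 gives A_7.

Type A_7, Milnor number mu = 7.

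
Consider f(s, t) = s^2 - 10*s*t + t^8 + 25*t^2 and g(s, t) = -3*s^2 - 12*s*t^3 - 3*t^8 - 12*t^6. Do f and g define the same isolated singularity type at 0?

Yes.

The Hessian of f at 0 is [[2, -10], [-10, 50]] with rank 1, so corank 1. A Groebner basis of the Jacobian ideal J(f) in C{s,t} is {t^7, s - 5*t}; counting standard monomials gives mu = 7. Corank 1: A-series; mu = 7 gives A_7. The Hessian of g at 0 is [[-6, 0], [0, 0]] with rank 1, so corank 1. A Groebner basis of the Jacobian ideal J(g) in C{s,t} is {s^3, s^2*t, s/2 + t^3}; counting standard monomials gives mu = 7. Corank 1: A-series; mu = 7 gives A_7. Both have type A_7, hence right-equivalent.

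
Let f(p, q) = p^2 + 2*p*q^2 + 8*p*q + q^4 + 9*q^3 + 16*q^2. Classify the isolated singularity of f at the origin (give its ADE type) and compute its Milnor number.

Type A2, Milnor number mu = 2.

The Hessian of f at 0 is [[2, 8], [8, 32]] with rank 1, so corank 1. A Groebner basis of the Jacobian ideal J(f) in C{p,q} is {q^2, p + 4*q}; counting standard monomials gives mu = 2. Corank 1: A-series; mu = 2 gives A_2.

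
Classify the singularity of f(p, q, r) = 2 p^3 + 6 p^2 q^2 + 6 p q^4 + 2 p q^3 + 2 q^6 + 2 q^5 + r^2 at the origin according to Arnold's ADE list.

E_{7}

The Hessian of f at 0 is [[0, 0, 0], [0, 0, 0], [0, 0, 2]] with rank 1, so corank 2. A Groebner basis of the Jacobian ideal J(f) in C{p,q,r} is {-p^2 + q^4 - q^3/3, p^3, p^2*q + p^2/3 + q^3/9, p^2 + p*q^2 + q^3/3, r}; counting standard monomials gives mu = 7. Corank 2; j^3 = 2*p^3 is a perfect cube, so E-series; the 4-jet and mu = 7 give E_7.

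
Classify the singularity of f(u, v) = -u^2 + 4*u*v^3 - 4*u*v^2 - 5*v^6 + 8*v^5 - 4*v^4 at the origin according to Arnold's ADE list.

A_{5}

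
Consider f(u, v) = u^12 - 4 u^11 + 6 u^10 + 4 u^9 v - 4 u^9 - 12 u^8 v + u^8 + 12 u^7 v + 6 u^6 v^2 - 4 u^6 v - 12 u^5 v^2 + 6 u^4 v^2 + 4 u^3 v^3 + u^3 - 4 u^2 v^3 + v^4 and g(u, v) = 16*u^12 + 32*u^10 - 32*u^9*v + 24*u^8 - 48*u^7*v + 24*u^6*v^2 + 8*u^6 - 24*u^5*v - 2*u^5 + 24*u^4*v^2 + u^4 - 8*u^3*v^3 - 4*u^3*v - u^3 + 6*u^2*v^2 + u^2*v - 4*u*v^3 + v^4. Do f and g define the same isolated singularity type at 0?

No.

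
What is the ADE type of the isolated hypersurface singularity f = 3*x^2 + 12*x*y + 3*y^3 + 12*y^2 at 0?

A_2

The Hessian of f at 0 is [[6, 12], [12, 24]] with rank 1, so corank 1. A Groebner basis of the Jacobian ideal J(f) in C{x,y} is {y^2, x + 2*y}; counting standard monomials gives mu = 2. Corank 1: A-series; mu = 2 gives A_2.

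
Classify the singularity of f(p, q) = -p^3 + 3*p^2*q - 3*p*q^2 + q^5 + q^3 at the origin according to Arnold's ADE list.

The Hessian of f at 0 is [[0, 0], [0, 0]] with rank 0, so corank 2. A Groebner basis of the Jacobian ideal J(f) in C{p,q} is {q^4, p^2 - 2*p*q + q^2}; counting standard monomials gives mu = 8. Corank 2; j^3 = -(p - q)^3 is a perfect cube, so E-series; the 5-jet and mu = 8 give E_8.

E_{8}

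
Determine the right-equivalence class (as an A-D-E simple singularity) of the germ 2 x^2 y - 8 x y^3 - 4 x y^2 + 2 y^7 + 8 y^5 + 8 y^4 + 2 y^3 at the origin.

D8

The Hessian of f at 0 is [[0, 0], [0, 0]] with rank 0, so corank 2. A Groebner basis of the Jacobian ideal J(f) in C{x,y} is {x^2*y^2 - x^2*y + 4*x^2/7 + 5*x*y^2/14 - 23*x*y/28 + y^2/4, x^3 - 3*x^2*y + 8*x^2/7 + 5*x*y^2/7 - 23*x*y/14 + y^2/2, -x*y/2 + y^3 + y^2/2}; counting standard monomials gives mu = 8. Corank 2; j^3 = 2*y*(x - y)^2 has shape L^2 M (L != M), so D-series; mu = 8 gives D_8.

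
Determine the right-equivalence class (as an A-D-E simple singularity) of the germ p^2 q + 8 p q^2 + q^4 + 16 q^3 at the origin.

The Hessian of f at 0 is [[0, 0], [0, 0]] with rank 0, so corank 2. A Groebner basis of the Jacobian ideal J(f) in C{p,q} is {p^3 - 16*p^2 + 256*q^2, p^2/4 + q^3 - 4*q^2, p*q + 4*q^2}; counting standard monomials gives mu = 5. Corank 2; j^3 = q*(p + 4*q)^2 has shape L^2 M (L != M), so D-series; mu = 5 gives D_5.

D_{5}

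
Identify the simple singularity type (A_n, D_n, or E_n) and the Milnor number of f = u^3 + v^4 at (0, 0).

Type E_6, Milnor number mu = 6.

The Hessian of f at 0 is [[0, 0], [0, 0]] with rank 0, so corank 2. A Groebner basis of the Jacobian ideal J(f) in C{u,v} is {v^3, u^2}; counting standard monomials gives mu = 6. Corank 2; j^3 = u^3 is a perfect cube, so E-series; the 4-jet and mu = 6 give E_6.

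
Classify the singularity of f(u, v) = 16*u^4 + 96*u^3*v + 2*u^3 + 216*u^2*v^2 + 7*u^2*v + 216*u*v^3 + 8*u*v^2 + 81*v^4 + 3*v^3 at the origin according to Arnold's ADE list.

D_5

The Hessian of f at 0 has rank 0. Corank 2; j^3 = (u + v)^2*(2*u + 3*v) has shape L^2 M (L != M), so D-series; mu = 5 gives D_5.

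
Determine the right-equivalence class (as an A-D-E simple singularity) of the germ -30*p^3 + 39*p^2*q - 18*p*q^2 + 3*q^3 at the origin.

D4

The Hessian of f at 0 has rank 0. Corank 2; j^3 = -3*(2*p - q)*(5*p^2 - 4*p*q + q^2) splits into three distinct lines over C (the quadratic factor has nonzero discriminant), so D_4.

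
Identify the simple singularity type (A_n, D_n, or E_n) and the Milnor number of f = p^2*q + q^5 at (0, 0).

The Hessian of f at 0 is [[0, 0], [0, 0]] with rank 0, so corank 2. A Groebner basis of the Jacobian ideal J(f) in C{p,q} is {p^2/5 + q^4, p^3, p*q}; counting standard monomials gives mu = 6. Corank 2; j^3 = p^2*q has shape L^2 M (L != M), so D-series; mu = 6 gives D_6.

Type D_6, Milnor number mu = 6.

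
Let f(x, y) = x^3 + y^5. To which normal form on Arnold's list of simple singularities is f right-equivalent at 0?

E_{8}

The Hessian of f at 0 is [[0, 0], [0, 0]] with rank 0, so corank 2. A Groebner basis of the Jacobian ideal J(f) in C{x,y} is {y^4, x^2}; counting standard monomials gives mu = 8. Corank 2; j^3 = x^3 is a perfect cube, so E-series; the 5-jet and mu = 8 give E_8.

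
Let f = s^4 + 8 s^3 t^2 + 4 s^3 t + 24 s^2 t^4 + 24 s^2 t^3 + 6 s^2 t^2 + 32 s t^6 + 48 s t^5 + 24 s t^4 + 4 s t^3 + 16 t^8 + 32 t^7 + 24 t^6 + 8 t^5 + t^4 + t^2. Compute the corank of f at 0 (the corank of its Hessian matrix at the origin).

1

Hessian at 0 has rank 1.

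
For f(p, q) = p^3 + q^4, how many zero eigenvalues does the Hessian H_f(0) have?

2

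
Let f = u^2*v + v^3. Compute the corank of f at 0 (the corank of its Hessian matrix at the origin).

2

Hessian at 0 has rank 0.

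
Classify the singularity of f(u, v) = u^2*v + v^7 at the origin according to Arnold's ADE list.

The Hessian of f at 0 is [[0, 0], [0, 0]] with rank 0, so corank 2. A Groebner basis of the Jacobian ideal J(f) in C{u,v} is {u^2/7 + v^6, u^3, u*v}; counting standard monomials gives mu = 8. Corank 2; j^3 = u^2*v has shape L^2 M (L != M), so D-series; mu = 8 gives D_8.

D_{8}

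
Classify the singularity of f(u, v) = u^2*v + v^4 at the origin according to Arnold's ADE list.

The Hessian of f at 0 is [[0, 0], [0, 0]] with rank 0, so corank 2. A Groebner basis of the Jacobian ideal J(f) in C{u,v} is {u^3, u^2/4 + v^3, u*v}; counting standard monomials gives mu = 5. Corank 2; j^3 = u^2*v has shape L^2 M (L != M), so D-series; mu = 5 gives D_5.

D5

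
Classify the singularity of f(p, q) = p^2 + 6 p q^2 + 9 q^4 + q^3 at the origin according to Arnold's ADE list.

The Hessian of f at 0 has rank 1. Corank 1: A-series; mu = 2 gives A_2.

A_2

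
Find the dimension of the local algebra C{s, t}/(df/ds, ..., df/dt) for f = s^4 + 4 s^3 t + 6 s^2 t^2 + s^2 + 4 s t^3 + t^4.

3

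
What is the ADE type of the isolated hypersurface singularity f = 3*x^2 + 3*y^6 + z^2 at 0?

The Hessian of f at 0 is [[6, 0, 0], [0, 0, 0], [0, 0, 2]] with rank 2, so corank 1. A Groebner basis of the Jacobian ideal J(f) in C{x,y,z} is {y^5, x, z}; counting standard monomials gives mu = 5. Corank 1: A-series; mu = 5 gives A_5.

A_{5}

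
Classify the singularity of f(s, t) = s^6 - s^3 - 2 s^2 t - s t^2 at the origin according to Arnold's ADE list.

The Hessian of f at 0 has rank 0. Corank 2; j^3 = -s*(s + t)^2 has shape L^2 M (L != M), so D-series; mu = 7 gives D_7.

D_7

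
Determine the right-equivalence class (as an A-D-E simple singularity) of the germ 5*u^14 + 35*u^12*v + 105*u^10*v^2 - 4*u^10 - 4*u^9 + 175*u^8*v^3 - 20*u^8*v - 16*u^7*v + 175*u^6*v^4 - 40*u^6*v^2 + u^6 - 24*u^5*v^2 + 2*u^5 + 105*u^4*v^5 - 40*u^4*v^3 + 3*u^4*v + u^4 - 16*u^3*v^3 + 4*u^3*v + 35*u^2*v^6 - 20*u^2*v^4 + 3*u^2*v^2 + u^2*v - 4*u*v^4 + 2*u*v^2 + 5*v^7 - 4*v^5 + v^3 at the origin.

The Hessian of f at 0 has rank 0. Corank 2; j^3 = v*(u + v)^2 has shape L^2 M (L != M), so D-series; mu = 8 gives D_8.

D_{8}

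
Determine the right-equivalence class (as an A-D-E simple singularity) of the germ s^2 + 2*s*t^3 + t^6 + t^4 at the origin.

The Hessian of f at 0 has rank 1. Corank 1: A-series; mu = 3 gives A_3.

A3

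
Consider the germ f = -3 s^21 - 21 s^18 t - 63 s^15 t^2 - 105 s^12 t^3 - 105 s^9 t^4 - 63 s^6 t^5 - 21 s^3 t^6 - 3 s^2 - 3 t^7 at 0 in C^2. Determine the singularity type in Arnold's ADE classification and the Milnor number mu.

Type A6, Milnor number mu = 6.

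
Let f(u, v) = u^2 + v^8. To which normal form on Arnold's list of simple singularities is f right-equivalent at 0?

The Hessian of f at 0 has rank 1. Corank 1: A-series; mu = 7 gives A_7.

A_{7}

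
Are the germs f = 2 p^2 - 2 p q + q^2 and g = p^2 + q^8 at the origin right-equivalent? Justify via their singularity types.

The Hessian of f at 0 has rank 2. Corank 0: nondegenerate Morse point, so A_1. The Hessian of g at 0 has rank 1. Corank 1: A-series; mu = 7 gives A_7. f is A_1 but g is A_7, hence not right-equivalent.

No.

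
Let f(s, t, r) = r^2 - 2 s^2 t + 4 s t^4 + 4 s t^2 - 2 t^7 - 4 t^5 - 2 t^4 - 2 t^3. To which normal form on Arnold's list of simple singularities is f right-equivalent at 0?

The Hessian of f at 0 is [[0, 0, 0], [0, 0, 0], [0, 0, 2]] with rank 1, so corank 2. A Groebner basis of the Jacobian ideal J(f) in C{s,t,r} is {s^3 + s^2/4 - t^2/4, s^2/4 + t^3 - t^2/4, s*t - t^2, r}; counting standard monomials gives mu = 5. Corank 2; j^3 = -2*t*(s - t)^2 has shape L^2 M (L != M), so D-series; mu = 5 gives D_5.

D5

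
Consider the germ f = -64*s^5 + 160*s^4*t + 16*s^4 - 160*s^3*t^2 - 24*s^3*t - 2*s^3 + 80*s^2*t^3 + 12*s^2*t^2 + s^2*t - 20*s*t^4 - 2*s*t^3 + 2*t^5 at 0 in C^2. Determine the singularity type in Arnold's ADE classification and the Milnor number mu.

Type D_6, Milnor number mu = 6.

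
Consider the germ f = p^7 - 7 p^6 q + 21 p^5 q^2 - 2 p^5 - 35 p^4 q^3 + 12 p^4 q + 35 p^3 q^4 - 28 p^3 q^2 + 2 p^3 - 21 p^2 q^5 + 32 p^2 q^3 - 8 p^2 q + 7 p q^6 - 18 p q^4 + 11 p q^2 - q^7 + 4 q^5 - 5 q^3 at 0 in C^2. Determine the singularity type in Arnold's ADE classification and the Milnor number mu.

Type D4, Milnor number mu = 4.

The Hessian of f at 0 has rank 0. Corank 2; j^3 = (p - q)*(2*p^2 - 6*p*q + 5*q^2) splits into three distinct lines over C (the quadratic factor has nonzero discriminant), so D_4.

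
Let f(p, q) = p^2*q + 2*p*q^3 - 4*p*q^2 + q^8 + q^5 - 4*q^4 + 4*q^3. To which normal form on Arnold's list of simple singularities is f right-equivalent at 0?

D_{9}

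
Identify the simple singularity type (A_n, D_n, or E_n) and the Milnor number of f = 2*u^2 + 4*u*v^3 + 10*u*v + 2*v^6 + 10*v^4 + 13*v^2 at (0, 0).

Type A_1, Milnor number mu = 1.

The Hessian of f at 0 has rank 2. Corank 0: nondegenerate Morse point, so A_1.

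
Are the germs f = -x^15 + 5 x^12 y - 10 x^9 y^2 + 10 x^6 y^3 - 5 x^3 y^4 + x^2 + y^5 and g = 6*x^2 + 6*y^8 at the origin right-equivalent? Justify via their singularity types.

No.

The Hessian of f at 0 is [[2, 0], [0, 0]] with rank 1, so corank 1. A Groebner basis of the Jacobian ideal J(f) in C{x,y} is {y^4, x}; counting standard monomials gives mu = 4. Corank 1: A-series; mu = 4 gives A_4. The Hessian of g at 0 is [[12, 0], [0, 0]] with rank 1, so corank 1. A Groebner basis of the Jacobian ideal J(g) in C{x,y} is {y^7, x}; counting standard monomials gives mu = 7. Corank 1: A-series; mu = 7 gives A_7. f is A_4 but g is A_7, hence not right-equivalent.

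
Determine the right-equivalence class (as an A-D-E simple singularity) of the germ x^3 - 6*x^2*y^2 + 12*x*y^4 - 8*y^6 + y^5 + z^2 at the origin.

E_8

The Hessian of f at 0 is [[0, 0, 0], [0, 0, 0], [0, 0, 2]] with rank 1, so corank 2. A Groebner basis of the Jacobian ideal J(f) in C{x,y,z} is {y^4, x^3, -x^2/4 + x*y^2, z}; counting standard monomials gives mu = 8. Corank 2; j^3 = x^3 is a perfect cube, so E-series; the 5-jet and mu = 8 give E_8.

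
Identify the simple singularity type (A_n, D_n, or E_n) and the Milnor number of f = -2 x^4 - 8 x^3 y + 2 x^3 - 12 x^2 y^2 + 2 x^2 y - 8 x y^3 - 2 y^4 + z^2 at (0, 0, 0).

The Hessian of f at 0 has rank 1. Corank 2; j^3 = 2*x^2*(x + y) has shape L^2 M (L != M), so D-series; mu = 5 gives D_5.

Type D_5, Milnor number mu = 5.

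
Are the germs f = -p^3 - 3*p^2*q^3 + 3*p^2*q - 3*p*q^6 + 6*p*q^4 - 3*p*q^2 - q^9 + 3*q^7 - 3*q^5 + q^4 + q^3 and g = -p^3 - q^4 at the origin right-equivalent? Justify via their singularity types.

Yes.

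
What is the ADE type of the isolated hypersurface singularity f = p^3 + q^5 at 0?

E8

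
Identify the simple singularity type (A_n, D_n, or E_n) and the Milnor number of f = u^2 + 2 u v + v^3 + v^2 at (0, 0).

The Hessian of f at 0 has rank 1. Corank 1: A-series; mu = 2 gives A_2.

Type A_2, Milnor number mu = 2.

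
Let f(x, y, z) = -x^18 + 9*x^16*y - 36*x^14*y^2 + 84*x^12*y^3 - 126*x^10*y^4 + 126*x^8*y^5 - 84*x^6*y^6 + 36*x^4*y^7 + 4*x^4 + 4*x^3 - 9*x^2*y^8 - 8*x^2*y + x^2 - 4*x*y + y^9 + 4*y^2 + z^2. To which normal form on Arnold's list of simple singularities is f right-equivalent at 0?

A_8

The Hessian of f at 0 is [[2, -4, 0], [-4, 8, 0], [0, 0, 2]] with rank 2, so corank 1. A Groebner basis of the Jacobian ideal J(f) in C{x,y,z} is {-21*x*y^2/32 - 9*x*y/64 - 7*x/1024 + y^5 - 5*y^4/8 + 5*y^3/8 + 29*y^2/128 + 7*y/512, x*y^3 + 5*x*y^2/8 + 3*x*y/32 + x/256 - y^4/2 - 3*y^3/4 - 5*y^2/32 - y/128, x^2 + x/2 - y, z}; counting standard monomials gives mu = 8. Corank 1: A-series; mu = 8 gives A_8.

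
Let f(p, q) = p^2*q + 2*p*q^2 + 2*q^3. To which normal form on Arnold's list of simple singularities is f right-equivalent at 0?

The Hessian of f at 0 is [[0, 0], [0, 0]] with rank 0, so corank 2. A Groebner basis of the Jacobian ideal J(f) in C{p,q} is {q^3, p^2 + 2*q^2, p*q + q^2}; counting standard monomials gives mu = 4. Corank 2; j^3 = q*(p^2 + 2*p*q + 2*q^2) splits into three distinct lines over C (the quadratic factor has nonzero discriminant), so D_4.

D_4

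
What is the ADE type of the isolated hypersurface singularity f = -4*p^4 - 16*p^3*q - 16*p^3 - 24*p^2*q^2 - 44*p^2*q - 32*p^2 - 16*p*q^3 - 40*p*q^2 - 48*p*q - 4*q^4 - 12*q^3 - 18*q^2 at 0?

A_3

The Hessian of f at 0 is [[-64, -48], [-48, -36]] with rank 1, so corank 1. A Groebner basis of the Jacobian ideal J(f) in C{p,q} is {p^2 + 36*p + 27*q, p*q - 48*p - 36*q, 64*p + q^2 + 48*q}; counting standard monomials gives mu = 3. Corank 1: A-series; mu = 3 gives A_3.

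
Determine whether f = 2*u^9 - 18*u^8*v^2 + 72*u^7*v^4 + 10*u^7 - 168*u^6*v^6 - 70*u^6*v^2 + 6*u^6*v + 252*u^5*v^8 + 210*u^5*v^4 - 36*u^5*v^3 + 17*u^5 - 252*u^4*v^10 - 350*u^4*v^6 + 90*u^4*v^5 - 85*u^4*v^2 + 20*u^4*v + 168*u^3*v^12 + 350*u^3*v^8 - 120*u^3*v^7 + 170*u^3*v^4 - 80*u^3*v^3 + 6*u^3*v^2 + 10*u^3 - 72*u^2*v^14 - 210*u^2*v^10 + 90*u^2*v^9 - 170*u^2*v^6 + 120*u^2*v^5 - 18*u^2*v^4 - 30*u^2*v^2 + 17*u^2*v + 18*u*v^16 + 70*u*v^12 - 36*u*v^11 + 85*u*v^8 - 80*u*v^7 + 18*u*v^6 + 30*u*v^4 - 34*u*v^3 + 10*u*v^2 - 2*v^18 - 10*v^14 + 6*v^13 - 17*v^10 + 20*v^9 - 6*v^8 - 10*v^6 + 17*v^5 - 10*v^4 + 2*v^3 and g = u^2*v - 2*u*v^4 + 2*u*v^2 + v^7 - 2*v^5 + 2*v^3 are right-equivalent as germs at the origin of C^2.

The Hessian of f at 0 has rank 0. Corank 2; j^3 = (2*u + v)*(5*u^2 + 6*u*v + 2*v^2) splits into three distinct lines over C (the quadratic factor has nonzero discriminant), so D_4. The Hessian of g at 0 has rank 0. Corank 2; j^3 = v*(u^2 + 2*u*v + 2*v^2) splits into three distinct lines over C (the quadratic factor has nonzero discriminant), so D_4. Both have type D_4, hence right-equivalent.

Yes.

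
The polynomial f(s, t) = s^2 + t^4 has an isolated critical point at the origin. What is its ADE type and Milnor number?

Type A_{3}, Milnor number mu = 3.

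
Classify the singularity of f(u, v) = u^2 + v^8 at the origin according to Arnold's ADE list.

A_7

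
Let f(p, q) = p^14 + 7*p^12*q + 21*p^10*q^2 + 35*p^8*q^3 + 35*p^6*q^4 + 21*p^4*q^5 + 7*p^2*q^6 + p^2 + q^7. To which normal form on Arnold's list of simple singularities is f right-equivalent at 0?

The Hessian of f at 0 has rank 1. Corank 1: A-series; mu = 6 gives A_6.

A6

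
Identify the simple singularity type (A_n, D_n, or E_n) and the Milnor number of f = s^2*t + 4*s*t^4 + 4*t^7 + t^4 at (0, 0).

The Hessian of f at 0 is [[0, 0], [0, 0]] with rank 0, so corank 2. A Groebner basis of the Jacobian ideal J(f) in C{s,t} is {s^3, s^2/4 + t^3, s*t}; counting standard monomials gives mu = 5. Corank 2; j^3 = s^2*t has shape L^2 M (L != M), so D-series; mu = 5 gives D_5.

Type D_5, Milnor number mu = 5.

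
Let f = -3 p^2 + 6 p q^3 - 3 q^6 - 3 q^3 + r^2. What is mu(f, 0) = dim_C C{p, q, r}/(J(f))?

2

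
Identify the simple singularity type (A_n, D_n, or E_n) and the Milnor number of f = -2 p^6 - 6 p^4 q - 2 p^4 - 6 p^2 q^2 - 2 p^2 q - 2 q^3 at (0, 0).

The Hessian of f at 0 has rank 0. Corank 2; j^3 = -2*q*(p^2 + q^2) splits into three distinct lines over C (the quadratic factor has nonzero discriminant), so D_4.

Type D4, Milnor number mu = 4.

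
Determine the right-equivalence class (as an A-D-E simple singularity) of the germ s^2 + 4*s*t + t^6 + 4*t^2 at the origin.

A_{5}

The Hessian of f at 0 is [[2, 4], [4, 8]] with rank 1, so corank 1. A Groebner basis of the Jacobian ideal J(f) in C{s,t} is {t^5, s + 2*t}; counting standard monomials gives mu = 5. Corank 1: A-series; mu = 5 gives A_5.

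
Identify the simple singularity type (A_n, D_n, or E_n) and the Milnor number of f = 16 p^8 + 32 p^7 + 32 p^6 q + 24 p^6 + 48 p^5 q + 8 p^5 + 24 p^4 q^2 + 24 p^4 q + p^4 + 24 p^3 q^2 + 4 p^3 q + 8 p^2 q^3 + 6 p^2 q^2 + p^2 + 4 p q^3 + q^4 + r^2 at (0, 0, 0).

Type A_3, Milnor number mu = 3.

The Hessian of f at 0 is [[2, 0, 0], [0, 0, 0], [0, 0, 2]] with rank 2, so corank 1. A Groebner basis of the Jacobian ideal J(f) in C{p,q,r} is {q^3, p, r}; counting standard monomials gives mu = 3. Corank 1: A-series; mu = 3 gives A_3.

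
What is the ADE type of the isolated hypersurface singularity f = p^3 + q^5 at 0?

E_{8}

The Hessian of f at 0 has rank 0. Corank 2; j^3 = p^3 is a perfect cube, so E-series; the 5-jet and mu = 8 give E_8.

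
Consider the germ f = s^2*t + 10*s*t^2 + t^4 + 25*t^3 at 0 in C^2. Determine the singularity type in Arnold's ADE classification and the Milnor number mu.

The Hessian of f at 0 is [[0, 0], [0, 0]] with rank 0, so corank 2. A Groebner basis of the Jacobian ideal J(f) in C{s,t} is {s^3 - 125*s^2/4 + 3125*t^2/4, s^2/4 + t^3 - 25*t^2/4, s*t + 5*t^2}; counting standard monomials gives mu = 5. Corank 2; j^3 = t*(s + 5*t)^2 has shape L^2 M (L != M), so D-series; mu = 5 gives D_5.

Type D5, Milnor number mu = 5.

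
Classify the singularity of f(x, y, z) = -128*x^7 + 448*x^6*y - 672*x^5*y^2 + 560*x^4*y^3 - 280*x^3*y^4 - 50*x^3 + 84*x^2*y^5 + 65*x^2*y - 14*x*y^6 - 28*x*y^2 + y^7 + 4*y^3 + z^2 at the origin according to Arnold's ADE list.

The Hessian of f at 0 is [[0, 0, 0], [0, 0, 0], [0, 0, 2]] with rank 1, so corank 2. A Groebner basis of the Jacobian ideal J(f) in C{x,y,z} is {78125*x*y/14 + y^6 - 15625*y^2/7, x*y^2 - 2*y^3/5, x^2 - 9*x*y/10 + y^2/5, z}; counting standard monomials gives mu = 8. Corank 2; j^3 = -(2*x - y)*(5*x - 2*y)^2 has shape L^2 M (L != M), so D-series; mu = 8 gives D_8.

D_{8}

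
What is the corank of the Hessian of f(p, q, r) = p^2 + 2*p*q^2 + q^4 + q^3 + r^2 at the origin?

1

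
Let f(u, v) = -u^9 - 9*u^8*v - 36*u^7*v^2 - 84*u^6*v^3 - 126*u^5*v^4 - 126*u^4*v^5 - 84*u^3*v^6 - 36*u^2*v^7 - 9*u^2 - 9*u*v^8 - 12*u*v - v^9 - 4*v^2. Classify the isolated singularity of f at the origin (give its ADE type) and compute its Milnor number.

Type A8, Milnor number mu = 8.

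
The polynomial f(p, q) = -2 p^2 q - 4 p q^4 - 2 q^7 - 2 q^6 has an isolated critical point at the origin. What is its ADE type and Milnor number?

Type D_7, Milnor number mu = 7.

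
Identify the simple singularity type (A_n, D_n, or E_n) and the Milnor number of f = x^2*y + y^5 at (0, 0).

The Hessian of f at 0 is [[0, 0], [0, 0]] with rank 0, so corank 2. A Groebner basis of the Jacobian ideal J(f) in C{x,y} is {x^2/5 + y^4, x^3, x*y}; counting standard monomials gives mu = 6. Corank 2; j^3 = x^2*y has shape L^2 M (L != M), so D-series; mu = 6 gives D_6.

Type D_{6}, Milnor number mu = 6.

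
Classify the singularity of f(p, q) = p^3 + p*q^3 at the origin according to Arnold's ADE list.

E_{7}

The Hessian of f at 0 has rank 0. Corank 2; j^3 = p^3 is a perfect cube, so E-series; the 4-jet and mu = 7 give E_7.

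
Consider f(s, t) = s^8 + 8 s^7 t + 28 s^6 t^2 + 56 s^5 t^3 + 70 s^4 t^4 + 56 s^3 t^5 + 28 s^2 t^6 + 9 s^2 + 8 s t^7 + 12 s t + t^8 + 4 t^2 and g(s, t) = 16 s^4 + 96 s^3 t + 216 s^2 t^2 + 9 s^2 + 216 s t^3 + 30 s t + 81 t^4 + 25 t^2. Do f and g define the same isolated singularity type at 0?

No.

The Hessian of f at 0 is [[18, 12], [12, 8]] with rank 1, so corank 1. A Groebner basis of the Jacobian ideal J(f) in C{s,t} is {t^7, s + 2*t/3}; counting standard monomials gives mu = 7. Corank 1: A-series; mu = 7 gives A_7. The Hessian of g at 0 is [[18, 30], [30, 50]] with rank 1, so corank 1. A Groebner basis of the Jacobian ideal J(g) in C{s,t} is {t^3, s + 5*t/3}; counting standard monomials gives mu = 3. Corank 1: A-series; mu = 3 gives A_3. f is A_7 but g is A_3, hence not right-equivalent.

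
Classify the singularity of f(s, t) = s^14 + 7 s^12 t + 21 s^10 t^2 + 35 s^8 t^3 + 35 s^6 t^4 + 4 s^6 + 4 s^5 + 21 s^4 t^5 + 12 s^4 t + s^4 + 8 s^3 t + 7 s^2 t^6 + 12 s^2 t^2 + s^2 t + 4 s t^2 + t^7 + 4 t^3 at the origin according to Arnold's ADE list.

The Hessian of f at 0 has rank 0. Corank 2; j^3 = t*(s + 2*t)^2 has shape L^2 M (L != M), so D-series; mu = 8 gives D_8.

D_{8}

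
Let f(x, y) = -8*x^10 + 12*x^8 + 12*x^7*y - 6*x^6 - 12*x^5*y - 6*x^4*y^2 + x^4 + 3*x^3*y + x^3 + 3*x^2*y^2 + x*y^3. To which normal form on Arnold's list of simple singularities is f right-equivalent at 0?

E7

The Hessian of f at 0 is [[0, 0], [0, 0]] with rank 0, so corank 2. A Groebner basis of the Jacobian ideal J(f) in C{x,y} is {3*x^2 + y^4 + y^3, x^3, x^2*y - x^2 - y^3/3, 2*x^2 + x*y^2 + 2*y^3/3}; counting standard monomials gives mu = 7. Corank 2; j^3 = x^3 is a perfect cube, so E-series; the 4-jet and mu = 7 give E_7.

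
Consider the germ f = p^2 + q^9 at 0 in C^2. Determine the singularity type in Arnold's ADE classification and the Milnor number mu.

The Hessian of f at 0 has rank 1. Corank 1: A-series; mu = 8 gives A_8.

Type A_8, Milnor number mu = 8.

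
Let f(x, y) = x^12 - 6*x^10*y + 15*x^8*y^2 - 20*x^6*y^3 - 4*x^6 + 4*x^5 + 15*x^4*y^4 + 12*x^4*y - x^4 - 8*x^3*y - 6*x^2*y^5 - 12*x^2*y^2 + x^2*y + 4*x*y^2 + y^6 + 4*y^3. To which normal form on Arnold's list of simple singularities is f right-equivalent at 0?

D_7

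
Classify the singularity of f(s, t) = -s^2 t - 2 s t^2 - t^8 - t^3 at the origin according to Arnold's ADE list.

D_{9}

The Hessian of f at 0 has rank 0. Corank 2; j^3 = -t*(s + t)^2 has shape L^2 M (L != M), so D-series; mu = 9 gives D_9.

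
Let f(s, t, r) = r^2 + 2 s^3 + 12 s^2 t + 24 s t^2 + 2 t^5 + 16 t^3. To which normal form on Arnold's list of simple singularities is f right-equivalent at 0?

The Hessian of f at 0 is [[0, 0, 0], [0, 0, 0], [0, 0, 2]] with rank 1, so corank 2. A Groebner basis of the Jacobian ideal J(f) in C{s,t,r} is {t^4, s^2 + 4*s*t + 4*t^2, r}; counting standard monomials gives mu = 8. Corank 2; j^3 = 2*(s + 2*t)^3 is a perfect cube, so E-series; the 5-jet and mu = 8 give E_8.

E8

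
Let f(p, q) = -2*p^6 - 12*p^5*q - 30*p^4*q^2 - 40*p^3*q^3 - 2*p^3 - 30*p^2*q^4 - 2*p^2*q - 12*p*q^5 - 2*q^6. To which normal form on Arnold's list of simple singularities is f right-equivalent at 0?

D_{7}

The Hessian of f at 0 has rank 0. Corank 2; j^3 = -2*p^2*(p + q) has shape L^2 M (L != M), so D-series; mu = 7 gives D_7.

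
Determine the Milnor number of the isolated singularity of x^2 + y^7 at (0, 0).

6

The Hessian of f at 0 is [[2, 0], [0, 0]] with rank 1, so corank 1. A Groebner basis of the Jacobian ideal J(f) in C{x,y} is {y^6, x}; counting standard monomials gives mu = 6. Corank 1: A-series; mu = 6 gives A_6.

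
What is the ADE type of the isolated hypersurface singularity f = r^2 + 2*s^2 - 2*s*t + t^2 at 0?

A1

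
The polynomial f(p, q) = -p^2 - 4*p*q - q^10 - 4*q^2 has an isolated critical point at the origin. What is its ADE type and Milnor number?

The Hessian of f at 0 is [[-2, -4], [-4, -8]] with rank 1, so corank 1. A Groebner basis of the Jacobian ideal J(f) in C{p,q} is {q^9, p + 2*q}; counting standard monomials gives mu = 9. Corank 1: A-series; mu = 9 gives A_9.

Type A_9, Milnor number mu = 9.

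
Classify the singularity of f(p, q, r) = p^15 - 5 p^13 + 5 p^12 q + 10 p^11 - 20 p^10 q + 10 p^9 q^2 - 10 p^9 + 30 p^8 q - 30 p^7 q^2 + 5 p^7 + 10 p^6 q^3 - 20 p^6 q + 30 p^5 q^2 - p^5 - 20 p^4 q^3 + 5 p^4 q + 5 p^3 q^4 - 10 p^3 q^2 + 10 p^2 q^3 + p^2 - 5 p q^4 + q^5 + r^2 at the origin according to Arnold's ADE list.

The Hessian of f at 0 has rank 2. Corank 1: A-series; mu = 4 gives A_4.

A4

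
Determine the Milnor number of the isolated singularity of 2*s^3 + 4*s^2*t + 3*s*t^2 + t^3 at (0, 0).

The Hessian of f at 0 has rank 0. Corank 2; j^3 = (s + t)*(2*s^2 + 2*s*t + t^2) splits into three distinct lines over C (the quadratic factor has nonzero discriminant), so D_4.

4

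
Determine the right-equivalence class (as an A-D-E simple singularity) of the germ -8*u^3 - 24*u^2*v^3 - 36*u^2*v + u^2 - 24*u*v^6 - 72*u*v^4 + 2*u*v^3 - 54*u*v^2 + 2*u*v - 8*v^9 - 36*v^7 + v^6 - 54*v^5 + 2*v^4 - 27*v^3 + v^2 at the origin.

A_{2}

The Hessian of f at 0 is [[2, 2], [2, 2]] with rank 1, so corank 1. A Groebner basis of the Jacobian ideal J(f) in C{u,v} is {v^2, u + v}; counting standard monomials gives mu = 2. Corank 1: A-series; mu = 2 gives A_2.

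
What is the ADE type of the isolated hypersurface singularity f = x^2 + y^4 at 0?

A_{3}

The Hessian of f at 0 is [[2, 0], [0, 0]] with rank 1, so corank 1. A Groebner basis of the Jacobian ideal J(f) in C{x,y} is {y^3, x}; counting standard monomials gives mu = 3. Corank 1: A-series; mu = 3 gives A_3.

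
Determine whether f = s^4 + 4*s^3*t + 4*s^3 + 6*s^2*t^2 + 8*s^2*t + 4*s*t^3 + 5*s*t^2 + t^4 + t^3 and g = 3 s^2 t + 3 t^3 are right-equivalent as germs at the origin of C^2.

The Hessian of f at 0 has rank 0. Corank 2; j^3 = (s + t)*(2*s + t)^2 has shape L^2 M (L != M), so D-series; mu = 5 gives D_5. The Hessian of g at 0 has rank 0. Corank 2; j^3 = 3*t*(s^2 + t^2) splits into three distinct lines over C (the quadratic factor has nonzero discriminant), so D_4. f is D_5 but g is D_4, hence not right-equivalent.

No.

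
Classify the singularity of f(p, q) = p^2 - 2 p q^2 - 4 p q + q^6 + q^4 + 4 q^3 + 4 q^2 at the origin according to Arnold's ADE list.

A_{5}

The Hessian of f at 0 has rank 1. Corank 1: A-series; mu = 5 gives A_5.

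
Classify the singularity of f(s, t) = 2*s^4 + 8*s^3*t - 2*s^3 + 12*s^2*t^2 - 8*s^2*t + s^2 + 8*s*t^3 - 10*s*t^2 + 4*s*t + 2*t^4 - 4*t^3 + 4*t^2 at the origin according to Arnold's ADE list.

A_3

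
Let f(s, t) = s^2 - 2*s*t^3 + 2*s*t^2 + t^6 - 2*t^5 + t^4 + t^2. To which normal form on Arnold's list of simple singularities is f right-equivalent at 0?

A1

The Hessian of f at 0 has rank 2. Corank 0: nondegenerate Morse point, so A_1.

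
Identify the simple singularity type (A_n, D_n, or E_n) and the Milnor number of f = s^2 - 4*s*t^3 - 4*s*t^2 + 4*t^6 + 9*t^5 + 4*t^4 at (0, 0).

The Hessian of f at 0 has rank 1. Corank 1: A-series; mu = 4 gives A_4.

Type A4, Milnor number mu = 4.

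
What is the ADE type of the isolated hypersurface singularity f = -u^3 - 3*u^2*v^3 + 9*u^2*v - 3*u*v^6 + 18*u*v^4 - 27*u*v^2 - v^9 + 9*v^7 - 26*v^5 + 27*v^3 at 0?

E_8

The Hessian of f at 0 is [[0, 0], [0, 0]] with rank 0, so corank 2. A Groebner basis of the Jacobian ideal J(f) in C{u,v} is {u^2/2 + u*v^3 - 3*u*v + 9*v^2/2, v^4, u^3 - 27*u*v^2 + 54*v^3, u^2*v - 6*u*v^2 + 9*v^3}; counting standard monomials gives mu = 8. Corank 2; j^3 = -(u - 3*v)^3 is a perfect cube, so E-series; the 5-jet and mu = 8 give E_8.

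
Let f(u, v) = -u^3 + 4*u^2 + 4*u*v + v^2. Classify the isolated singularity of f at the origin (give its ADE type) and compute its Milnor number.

The Hessian of f at 0 is [[8, 4], [4, 2]] with rank 1, so corank 1. A Groebner basis of the Jacobian ideal J(f) in C{u,v} is {v^2, u + v/2}; counting standard monomials gives mu = 2. Corank 1: A-series; mu = 2 gives A_2.

Type A_2, Milnor number mu = 2.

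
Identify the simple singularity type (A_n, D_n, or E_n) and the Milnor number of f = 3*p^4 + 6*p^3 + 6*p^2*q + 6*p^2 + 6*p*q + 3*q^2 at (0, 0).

Type A_1, Milnor number mu = 1.

The Hessian of f at 0 has rank 2. Corank 0: nondegenerate Morse point, so A_1.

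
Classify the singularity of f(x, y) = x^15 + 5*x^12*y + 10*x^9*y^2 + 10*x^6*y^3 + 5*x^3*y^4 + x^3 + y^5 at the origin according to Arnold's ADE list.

E_{8}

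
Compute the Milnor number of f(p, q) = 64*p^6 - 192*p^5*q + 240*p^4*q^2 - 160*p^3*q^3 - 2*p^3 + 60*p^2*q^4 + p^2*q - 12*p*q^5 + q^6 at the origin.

7

The Hessian of f at 0 has rank 0. Corank 2; j^3 = -p^2*(2*p - q) has shape L^2 M (L != M), so D-series; mu = 7 gives D_7.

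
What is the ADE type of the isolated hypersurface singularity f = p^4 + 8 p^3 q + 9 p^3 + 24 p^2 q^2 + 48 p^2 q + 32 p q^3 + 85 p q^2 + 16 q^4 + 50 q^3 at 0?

D_{5}

The Hessian of f at 0 has rank 0. Corank 2; j^3 = (p + 2*q)*(3*p + 5*q)^2 has shape L^2 M (L != M), so D-series; mu = 5 gives D_5.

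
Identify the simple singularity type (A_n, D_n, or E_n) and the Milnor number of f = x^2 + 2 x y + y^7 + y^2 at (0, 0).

Type A_6, Milnor number mu = 6.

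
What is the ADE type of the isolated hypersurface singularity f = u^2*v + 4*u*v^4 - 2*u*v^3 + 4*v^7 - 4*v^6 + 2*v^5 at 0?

D_{6}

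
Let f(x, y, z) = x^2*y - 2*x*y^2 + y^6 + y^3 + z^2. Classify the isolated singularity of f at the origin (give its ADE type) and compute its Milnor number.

Type D_7, Milnor number mu = 7.

The Hessian of f at 0 has rank 1. Corank 2; j^3 = y*(x - y)^2 has shape L^2 M (L != M), so D-series; mu = 7 gives D_7.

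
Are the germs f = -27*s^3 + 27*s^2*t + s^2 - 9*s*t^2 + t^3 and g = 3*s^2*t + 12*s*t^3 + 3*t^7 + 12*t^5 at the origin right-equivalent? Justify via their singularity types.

No.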